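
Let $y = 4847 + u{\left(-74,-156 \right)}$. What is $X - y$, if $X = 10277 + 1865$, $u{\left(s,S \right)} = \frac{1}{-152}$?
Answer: $\frac{1108841}{152} \approx 7295.0$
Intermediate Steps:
$u{\left(s,S \right)} = - \frac{1}{152}$
$X = 12142$
$y = \frac{736743}{152}$ ($y = 4847 - \frac{1}{152} = \frac{736743}{152} \approx 4847.0$)
$X - y = 12142 - \frac{736743}{152} = \frac{1108841}{152}$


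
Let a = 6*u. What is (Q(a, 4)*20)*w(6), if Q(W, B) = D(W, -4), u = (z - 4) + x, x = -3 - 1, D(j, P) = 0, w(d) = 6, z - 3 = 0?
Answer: 0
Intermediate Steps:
z = 3 (z = 3 + 0 = 3)
x = -4
u = -5 (u = (3 - 4) - 4 = -1 - 4 = -5)
a = -30 (a = 6*(-5) = -30)
Q(W, B) = 0
(Q(a, 4)*20)*w(6) = (0*20)*6 = 0*6 = 0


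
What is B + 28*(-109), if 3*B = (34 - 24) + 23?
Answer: -3041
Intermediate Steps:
B = 11 (B = ((34 - 24) + 23)/3 = (10 + 23)/3 = (1/3)*33 = 11)
B + 28*(-109) = 11 + 28*(-109) = 11 - 3052 = -3041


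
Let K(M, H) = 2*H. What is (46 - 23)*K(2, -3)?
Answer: -138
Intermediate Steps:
(46 - 23)*K(2, -3) = (46 - 23)*(2*(-3)) = 23*(-6) = -138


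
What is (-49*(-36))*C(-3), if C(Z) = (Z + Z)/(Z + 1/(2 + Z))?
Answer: 2646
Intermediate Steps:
C(Z) = 2*Z/(Z + 1/(2 + Z)) (C(Z) = (2*Z)/(Z + 1/(2 + Z)) = 2*Z/(Z + 1/(2 + Z)))
(-49*(-36))*C(-3) = (-49*(-36))*(2*(-3)*(2 - 3)/(1 + (-3)² + 2*(-3))) = 1764*(2*(-3)*(-1)/(1 + 9 - 6)) = 1764*(2*(-3)*(-1)/4) = 1764*(2*(-3)*(¼)*(-1)) = 1764*(3/2) = 2646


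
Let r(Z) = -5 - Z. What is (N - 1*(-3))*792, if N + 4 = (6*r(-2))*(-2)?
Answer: 27720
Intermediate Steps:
N = 32 (N = -4 + (6*(-5 - 1*(-2)))*(-2) = -4 + (6*(-5 + 2))*(-2) = -4 + (6*(-3))*(-2) = -4 - 18*(-2) = -4 + 36 = 32)
(N - 1*(-3))*792 = (32 - 1*(-3))*792 = (32 + 3)*792 = 35*792 = 27720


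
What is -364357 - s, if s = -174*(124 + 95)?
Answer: -326251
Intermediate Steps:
s = -38106 (s = -174*219 = -38106)
-364357 - s = -364357 - 1*(-38106) = -364357 + 38106 = -326251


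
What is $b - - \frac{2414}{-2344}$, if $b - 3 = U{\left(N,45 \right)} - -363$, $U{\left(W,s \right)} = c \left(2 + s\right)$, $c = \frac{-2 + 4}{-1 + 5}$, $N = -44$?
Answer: $\frac{455287}{1172} \approx 388.47$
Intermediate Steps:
$c = \frac{1}{2}$ ($c = \frac{2}{4} = 2 \cdot \frac{1}{4} = \frac{1}{2} \approx 0.5$)
$U{\left(W,s \right)} = 1 + \frac{s}{2}$ ($U{\left(W,s \right)} = \frac{2 + s}{2} = 1 + \frac{s}{2}$)
$b = \frac{779}{2}$ ($b = 3 + \left(\left(1 + \frac{1}{2} \cdot 45\right) - -363\right) = 3 + \left(\left(1 + \frac{45}{2}\right) + 363\right) = 3 + \left(\frac{47}{2} + 363\right) = 3 + \frac{773}{2} = \frac{779}{2} \approx 389.5$)
$b - - \frac{2414}{-2344} = \frac{779}{2} - - \frac{2414}{-2344} = \frac{779}{2} - \left(-2414\right) \left(- \frac{1}{2344}\right) = \frac{779}{2} - \frac{1207}{1172} = \frac{455287}{1172}$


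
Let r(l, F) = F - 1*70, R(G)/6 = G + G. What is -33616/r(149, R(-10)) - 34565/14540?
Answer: 48220929/276260 ≈ 174.55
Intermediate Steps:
R(G) = 12*G (R(G) = 6*(G + G) = 6*(2*G) = 12*G)
r(l, F) = -70 + F (r(l, F) = F - 70 = -70 + F)
-33616/r(149, R(-10)) - 34565/14540 = -33616/(-70 + 12*(-10)) - 34565/14540 = -33616/(-70 - 120) - 34565*1/14540 = -33616/(-190) - 6913/2908 = -33616*(-1/190) - 6913/2908 = 16808/95 - 6913/2908 = 48220929/276260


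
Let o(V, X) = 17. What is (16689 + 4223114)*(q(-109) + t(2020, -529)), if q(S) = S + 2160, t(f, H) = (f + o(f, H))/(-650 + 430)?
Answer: 1904447430949/220 ≈ 8.6566e+9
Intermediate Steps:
t(f, H) = -17/220 - f/220 (t(f, H) = (f + 17)/(-650 + 430) = (17 + f)/(-220) = (17 + f)*(-1/220) = -17/220 - f/220)
q(S) = 2160 + S
(16689 + 4223114)*(q(-109) + t(2020, -529)) = (16689 + 4223114)*((2160 - 109) + (-17/220 - 1/220*2020)) = 4239803*(2051 + (-17/220 - 101/11)) = 4239803*(2051 - 2037/220) = 4239803*(449183/220) = 1904447430949/220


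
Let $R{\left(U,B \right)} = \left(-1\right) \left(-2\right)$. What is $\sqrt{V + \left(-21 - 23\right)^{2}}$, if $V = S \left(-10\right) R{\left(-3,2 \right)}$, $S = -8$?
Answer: $4 \sqrt{131} \approx 45.782$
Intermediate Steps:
$R{\left(U,B \right)} = 2$
$V = 160$ ($V = \left(-8\right) \left(-10\right) 2 = 80 \cdot 2 = 160$)
$\sqrt{V + \left(-21 - 23\right)^{2}} = \sqrt{160 + \left(-21 - 23\right)^{2}} = \sqrt{160 + \left(-44\right)^{2}} = \sqrt{160 + 1936} = \sqrt{2096} = 4 \sqrt{131}$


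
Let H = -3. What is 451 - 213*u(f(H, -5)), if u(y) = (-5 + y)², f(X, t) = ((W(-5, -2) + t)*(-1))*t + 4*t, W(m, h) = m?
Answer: -1197674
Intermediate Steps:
f(X, t) = 4*t + t*(5 - t) (f(X, t) = ((-5 + t)*(-1))*t + 4*t = (5 - t)*t + 4*t = t*(5 - t) + 4*t = 4*t + t*(5 - t))
451 - 213*u(f(H, -5)) = 451 - 213*(-5 - 5*(9 - 1*(-5)))² = 451 - 213*(-5 - 5*(9 + 5))² = 451 - 213*(-5 - 5*14)² = 451 - 213*(-5 - 70)² = 451 - 213*(-75)² = 451 - 213*5625 = 451 - 1198125 = -1197674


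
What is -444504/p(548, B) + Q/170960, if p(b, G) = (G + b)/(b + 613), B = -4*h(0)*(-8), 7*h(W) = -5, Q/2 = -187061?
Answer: -77198955160019/78556120 ≈ -9.8272e+5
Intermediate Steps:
Q = -374122 (Q = 2*(-187061) = -374122)
h(W) = -5/7 (h(W) = (⅐)*(-5) = -5/7)
B = -160/7 (B = -4*(-5/7)*(-8) = (20/7)*(-8) = -160/7 ≈ -22.857)
p(b, G) = (G + b)/(613 + b)
-444504/p(548, B) + Q/170960 = -444504*(613 + 548)/(-160/7 + 548) - 374122/170960 = -444504/((3676/7)/1161) - 374122*1/170960 = -444504/((1/1161)*(3676/7)) - 187061/85480 = -444504/3676/8127 - 187061/85480 = -444504*8127/3676 - 187061/85480 = -903121002/919 - 187061/85480 = -77198955160019/78556120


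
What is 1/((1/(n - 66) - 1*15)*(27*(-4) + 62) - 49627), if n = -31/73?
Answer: -4849/237292155 ≈ -2.0435e-5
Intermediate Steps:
n = -31/73 (n = -31*1/73 = -31/73 ≈ -0.42466)
1/((1/(n - 66) - 1*15)*(27*(-4) + 62) - 49627) = 1/((1/(-31/73 - 66) - 1*15)*(27*(-4) + 62) - 49627) = 1/((1/(-4849/73) - 15)*(-108 + 62) - 49627) = 1/((-73/4849 - 15)*(-46) - 49627) = 1/(-72808/4849*(-46) - 49627) = 1/(3349168/4849 - 49627) = 1/(-237292155/4849) = -4849/237292155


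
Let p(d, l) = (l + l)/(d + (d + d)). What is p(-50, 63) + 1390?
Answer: 34729/25 ≈ 1389.2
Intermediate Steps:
p(d, l) = 2*l/(3*d) (p(d, l) = (2*l)/(d + 2*d) = (2*l)/((3*d)) = (2*l)*(1/(3*d)) = 2*l/(3*d))
p(-50, 63) + 1390 = (⅔)*63/(-50) + 1390 = (⅔)*63*(-1/50) + 1390 = -21/25 + 1390 = 34729/25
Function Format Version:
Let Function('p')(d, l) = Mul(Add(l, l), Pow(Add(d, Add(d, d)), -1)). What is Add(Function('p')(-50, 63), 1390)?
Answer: Rational(34729, 25) ≈ 1389.2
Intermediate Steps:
Function('p')(d, l) = Mul(Rational(2, 3), l, Pow(d, -1)) (Function('p')(d, l) = Mul(Mul(2, l), Pow(Add(d, Mul(2, d)), -1)) = Mul(Mul(2, l), Pow(Mul(3, d), -1)) = Mul(Mul(2, l), Mul(Rational(1, 3), Pow(d, -1))) = Mul(Rational(2, 3), l, Pow(d, -1)))
Add(Function('p')(-50, 63), 1390) = Add(Mul(Rational(2, 3), 63, Pow(-50, -1)), 1390) = Add(Mul(Rational(2, 3), 63, Rational(-1, 50)), 1390) = Add(Rational(-21, 25), 1390) = Rational(34729, 25)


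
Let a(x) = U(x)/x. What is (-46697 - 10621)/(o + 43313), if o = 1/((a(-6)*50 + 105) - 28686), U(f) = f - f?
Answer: -819102879/618964426 ≈ -1.3233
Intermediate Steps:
U(f) = 0
a(x) = 0 (a(x) = 0/x = 0)
o = -1/28581 (o = 1/((0*50 + 105) - 28686) = 1/((0 + 105) - 28686) = 1/(105 - 28686) = 1/(-28581) = -1/28581 ≈ -3.4988e-5)
(-46697 - 10621)/(o + 43313) = (-46697 - 10621)/(-1/28581 + 43313) = -57318/1237928852/28581 = -57318*28581/1237928852 = -819102879/618964426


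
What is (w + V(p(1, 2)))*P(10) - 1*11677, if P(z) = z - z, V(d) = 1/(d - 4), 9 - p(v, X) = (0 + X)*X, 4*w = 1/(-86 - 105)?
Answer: -11677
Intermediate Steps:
w = -1/764 (w = 1/(4*(-86 - 105)) = (¼)/(-191) = (¼)*(-1/191) = -1/764 ≈ -0.0013089)
p(v, X) = 9 - X² (p(v, X) = 9 - (0 + X)*X = 9 - X*X = 9 - X²)
V(d) = 1/(-4 + d)
P(z) = 0
(w + V(p(1, 2)))*P(10) - 1*11677 = (-1/764 + 1/(-4 + (9 - 1*2²)))*0 - 1*11677 = (-1/764 + 1/(-4 + (9 - 1*4)))*0 - 11677 = (-1/764 + 1/(-4 + (9 - 4)))*0 - 11677 = (-1/764 + 1/(-4 + 5))*0 - 11677 = (-1/764 + 1/1)*0 - 11677 = (-1/764 + 1)*0 - 11677 = (763/764)*0 - 11677 = 0 - 11677 = -11677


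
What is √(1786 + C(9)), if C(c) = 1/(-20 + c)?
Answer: √216095/11 ≈ 42.260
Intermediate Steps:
√(1786 + C(9)) = √(1786 + 1/(-20 + 9)) = √(1786 + 1/(-11)) = √(1786 - 1/11) = √(19645/11) = √216095/11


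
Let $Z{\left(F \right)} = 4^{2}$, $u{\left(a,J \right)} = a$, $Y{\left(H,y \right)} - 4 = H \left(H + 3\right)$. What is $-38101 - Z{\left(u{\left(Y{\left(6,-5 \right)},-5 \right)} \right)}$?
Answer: $-38117$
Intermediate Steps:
$Y{\left(H,y \right)} = 4 + H \left(3 + H\right)$ ($Y{\left(H,y \right)} = 4 + H \left(H + 3\right) = 4 + H \left(3 + H\right)$)
$Z{\left(F \right)} = 16$
$-38101 - Z{\left(u{\left(Y{\left(6,-5 \right)},-5 \right)} \right)} = -38101 - 16 = -38117$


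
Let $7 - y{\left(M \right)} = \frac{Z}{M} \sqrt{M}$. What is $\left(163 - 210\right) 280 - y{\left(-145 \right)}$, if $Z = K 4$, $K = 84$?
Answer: $-13167 - \frac{336 i \sqrt{145}}{145} \approx -13167.0 - 27.903 i$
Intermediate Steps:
$Z = 336$ ($Z = 84 \cdot 4 = 336$)
$y{\left(M \right)} = 7 - \frac{336}{\sqrt{M}}$ ($y{\left(M \right)} = 7 - \frac{336}{M} \sqrt{M} = 7 - \frac{336}{\sqrt{M}}$)
$\left(163 - 210\right) 280 - y{\left(-145 \right)} = \left(163 - 210\right) 280 - \left(7 - \frac{336}{i \sqrt{145}}\right) = \left(-47\right) 280 - \left(7 - 336 \left(- \frac{i \sqrt{145}}{145}\right)\right) = -13160 - \left(7 + \frac{336 i \sqrt{145}}{145}\right) = -13167 - \frac{336 i \sqrt{145}}{145}$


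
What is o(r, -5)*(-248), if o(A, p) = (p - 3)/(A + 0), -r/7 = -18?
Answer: 992/63 ≈ 15.746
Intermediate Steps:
r = 126 (r = -7*(-18) = 126)
o(A, p) = (-3 + p)/A
o(r, -5)*(-248) = ((-3 - 5)/126)*(-248) = ((1/126)*(-8))*(-248) = -4/63*(-248) = 992/63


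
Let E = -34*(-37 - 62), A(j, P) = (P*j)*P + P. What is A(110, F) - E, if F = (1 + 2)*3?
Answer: 5553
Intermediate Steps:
F = 9 (F = 3*3 = 9)
A(j, P) = P + j*P**2 (A(j, P) = j*P**2 + P = P + j*P**2)
E = 3366 (E = -34*(-99) = 3366)
A(110, F) - E = 9*(1 + 9*110) - 1*3366 = 9*(1 + 990) - 3366 = 9*991 - 3366 = 8919 - 3366 = 5553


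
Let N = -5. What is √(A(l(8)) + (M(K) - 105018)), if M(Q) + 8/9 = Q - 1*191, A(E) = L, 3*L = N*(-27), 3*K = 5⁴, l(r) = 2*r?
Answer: I*√944609/3 ≈ 323.97*I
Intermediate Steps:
K = 625/3 (K = (⅓)*5⁴ = (⅓)*625 = 625/3 ≈ 208.33)
L = 45 (L = (-5*(-27))/3 = (⅓)*135 = 45)
A(E) = 45
M(Q) = -1727/9 + Q (M(Q) = -8/9 + (Q - 1*191) = -8/9 + (Q - 191) = -8/9 + (-191 + Q) = -1727/9 + Q)
√(A(l(8)) + (M(K) - 105018)) = √(45 + ((-1727/9 + 625/3) - 105018)) = √(45 + (148/9 - 105018)) = √(45 - 945014/9) = √(-944609/9) = I*√944609/3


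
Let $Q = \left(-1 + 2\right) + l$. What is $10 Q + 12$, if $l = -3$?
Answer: $-8$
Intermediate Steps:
$Q = -2$ ($Q = \left(-1 + 2\right) - 3 = 1 - 3 = -2$)
$10 Q + 12 = 10 \left(-2\right) + 12 = -20 + 12 = -8$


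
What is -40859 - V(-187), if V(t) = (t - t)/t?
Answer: -40859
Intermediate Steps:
V(t) = 0 (V(t) = 0/t = 0)
-40859 - V(-187) = -40859 - 1*0 = -40859 + 0 = -40859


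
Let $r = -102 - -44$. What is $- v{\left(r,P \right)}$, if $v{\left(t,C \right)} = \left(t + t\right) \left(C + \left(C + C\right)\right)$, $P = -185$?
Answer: $-64380$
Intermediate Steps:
$r = -58$ ($r = -102 + 44 = -58$)
$v{\left(t,C \right)} = 6 C t$ ($v{\left(t,C \right)} = 2 t \left(C + 2 C\right) = 2 t 3 C = 6 C t$)
$- v{\left(r,P \right)} = - 6 \left(-185\right) \left(-58\right) = \left(-1\right) 64380 = -64380$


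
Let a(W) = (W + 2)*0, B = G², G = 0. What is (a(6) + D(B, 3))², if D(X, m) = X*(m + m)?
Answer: 0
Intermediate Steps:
B = 0 (B = 0² = 0)
a(W) = 0 (a(W) = (2 + W)*0 = 0)
D(X, m) = 2*X*m (D(X, m) = X*(2*m) = 2*X*m)
(a(6) + D(B, 3))² = (0 + 2*0*3)² = (0 + 0)² = 0² = 0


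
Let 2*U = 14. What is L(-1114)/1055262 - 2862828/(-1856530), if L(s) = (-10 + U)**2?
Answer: 38731414227/25116994370 ≈ 1.5420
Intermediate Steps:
U = 7 (U = (1/2)*14 = 7)
L(s) = 9 (L(s) = (-10 + 7)**2 = (-3)**2 = 9)
L(-1114)/1055262 - 2862828/(-1856530) = 9/1055262 - 2862828/(-1856530) = 9*(1/1055262) - 2862828*(-1/1856530) = 3/351754 + 1431414/928265 = 38731414227/25116994370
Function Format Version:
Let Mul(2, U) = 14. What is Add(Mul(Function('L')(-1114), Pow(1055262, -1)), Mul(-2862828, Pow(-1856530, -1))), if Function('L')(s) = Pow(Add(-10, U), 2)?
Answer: Rational(38731414227, 25116994370) ≈ 1.5420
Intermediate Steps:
U = 7 (U = Mul(Rational(1, 2), 14) = 7)
Function('L')(s) = 9 (Function('L')(s) = Pow(Add(-10, 7), 2) = Pow(-3, 2) = 9)
Add(Mul(Function('L')(-1114), Pow(1055262, -1)), Mul(-2862828, Pow(-1856530, -1))) = Add(Mul(9, Pow(1055262, -1)), Mul(-2862828, Pow(-1856530, -1))) = Add(Mul(9, Rational(1, 1055262)), Mul(-2862828, Rational(-1, 1856530))) = Add(Rational(3, 351754), Rational(1431414, 928265)) = Rational(38731414227, 25116994370)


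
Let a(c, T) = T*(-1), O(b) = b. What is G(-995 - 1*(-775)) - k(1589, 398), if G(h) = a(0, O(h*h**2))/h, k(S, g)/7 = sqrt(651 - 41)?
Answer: -48400 - 7*sqrt(610) ≈ -48573.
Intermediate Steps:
a(c, T) = -T
k(S, g) = 7*sqrt(610) (k(S, g) = 7*sqrt(651 - 41) = 7*sqrt(610))
G(h) = -h**2 (G(h) = (-h*h**2)/h = (-h**3)/h = -h**2)
G(-995 - 1*(-775)) - k(1589, 398) = -(-995 - 1*(-775))**2 - 7*sqrt(610) = -(-995 + 775)**2 - 7*sqrt(610) = -1*(-220)**2 - 7*sqrt(610) = -1*48400 - 7*sqrt(610) = -48400 - 7*sqrt(610)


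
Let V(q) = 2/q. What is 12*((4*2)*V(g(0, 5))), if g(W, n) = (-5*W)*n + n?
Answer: 192/5 ≈ 38.400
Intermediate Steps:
g(W, n) = n - 5*W*n (g(W, n) = -5*W*n + n = n - 5*W*n)
12*((4*2)*V(g(0, 5))) = 12*((4*2)*(2/((5*(1 - 5*0))))) = 12*(8*(2/((5*(1 + 0))))) = 12*(8*(2/((5*1)))) = 12*(8*(2/5)) = 12*(8*(2*(⅕))) = 12*(8*(⅖)) = 12*(16/5) = 192/5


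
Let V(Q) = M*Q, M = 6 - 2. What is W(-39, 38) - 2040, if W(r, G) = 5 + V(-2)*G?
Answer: -2339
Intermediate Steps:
M = 4
V(Q) = 4*Q
W(r, G) = 5 - 8*G (W(r, G) = 5 + (4*(-2))*G = 5 - 8*G)
W(-39, 38) - 2040 = (5 - 8*38) - 2040 = (5 - 304) - 2040 = -299 - 2040 = -2339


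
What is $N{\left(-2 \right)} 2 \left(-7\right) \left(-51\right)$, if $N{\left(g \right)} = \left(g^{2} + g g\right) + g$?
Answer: $4284$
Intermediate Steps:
$N{\left(g \right)} = g + 2 g^{2}$ ($N{\left(g \right)} = \left(g^{2} + g^{2}\right) + g = 2 g^{2} + g = g + 2 g^{2}$)
$N{\left(-2 \right)} 2 \left(-7\right) \left(-51\right) = - 2 \left(1 + 2 \left(-2\right)\right) 2 \left(-7\right) \left(-51\right) = - 2 \left(1 - 4\right) 2 \left(-7\right) \left(-51\right) = \left(-2\right) \left(-3\right) 2 \left(-7\right) \left(-51\right) = 6 \cdot 2 \left(-7\right) \left(-51\right) = 12 \left(-7\right) \left(-51\right) = \left(-84\right) \left(-51\right) = 4284$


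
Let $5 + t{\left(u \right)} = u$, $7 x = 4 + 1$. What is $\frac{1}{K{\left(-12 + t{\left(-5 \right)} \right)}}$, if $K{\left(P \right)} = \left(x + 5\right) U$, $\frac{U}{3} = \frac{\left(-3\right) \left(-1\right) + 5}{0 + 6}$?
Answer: $\frac{7}{160} \approx 0.04375$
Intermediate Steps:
$x = \frac{5}{7}$ ($x = \frac{4 + 1}{7} = \frac{1}{7} \cdot 5 = \frac{5}{7} \approx 0.71429$)
$U = 4$ ($U = 3 \frac{\left(-3\right) \left(-1\right) + 5}{0 + 6} = 3 \frac{3 + 5}{6} = 3 \cdot 8 \cdot \frac{1}{6} = 3 \cdot \frac{4}{3} = 4$)
$t{\left(u \right)} = -5 + u$
$K{\left(P \right)} = \frac{160}{7}$ ($K{\left(P \right)} = \left(\frac{5}{7} + 5\right) 4 = \frac{40}{7} \cdot 4 = \frac{160}{7}$)
$\frac{1}{K{\left(-12 + t{\left(-5 \right)} \right)}} = \frac{1}{\frac{160}{7}} = \frac{7}{160}$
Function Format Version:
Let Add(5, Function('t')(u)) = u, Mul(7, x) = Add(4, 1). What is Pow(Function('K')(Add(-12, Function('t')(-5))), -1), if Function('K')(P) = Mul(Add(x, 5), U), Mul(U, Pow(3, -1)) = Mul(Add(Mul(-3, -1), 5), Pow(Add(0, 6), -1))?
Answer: Rational(7, 160) ≈ 0.043750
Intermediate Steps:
x = Rational(5, 7) (x = Mul(Rational(1, 7), Add(4, 1)) = Mul(Rational(1, 7), 5) = Rational(5, 7) ≈ 0.71429)
U = 4 (U = Mul(3, Mul(Add(Mul(-3, -1), 5), Pow(Add(0, 6), -1))) = Mul(3, Mul(Add(3, 5), Pow(6, -1))) = Mul(3, Mul(8, Rational(1, 6))) = Mul(3, Rational(4, 3)) = 4)
Function('t')(u) = Add(-5, u)
Function('K')(P) = Rational(160, 7) (Function('K')(P) = Mul(Add(Rational(5, 7), 5), 4) = Mul(Rational(40, 7), 4) = Rational(160, 7))
Pow(Function('K')(Add(-12, Function('t')(-5))), -1) = Pow(Rational(160, 7), -1) = Rational(7, 160)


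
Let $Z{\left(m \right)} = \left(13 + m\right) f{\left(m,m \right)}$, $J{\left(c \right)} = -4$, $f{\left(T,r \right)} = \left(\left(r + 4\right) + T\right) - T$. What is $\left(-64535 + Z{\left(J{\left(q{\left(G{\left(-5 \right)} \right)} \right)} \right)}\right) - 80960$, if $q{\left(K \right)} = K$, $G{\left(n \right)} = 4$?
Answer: $-145495$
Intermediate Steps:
$f{\left(T,r \right)} = 4 + r$ ($f{\left(T,r \right)} = \left(\left(4 + r\right) + T\right) - T = \left(4 + T + r\right) - T = 4 + r$)
$Z{\left(m \right)} = \left(4 + m\right) \left(13 + m\right)$ ($Z{\left(m \right)} = \left(13 + m\right) \left(4 + m\right) = \left(4 + m\right) \left(13 + m\right)$)
$\left(-64535 + Z{\left(J{\left(q{\left(G{\left(-5 \right)} \right)} \right)} \right)}\right) - 80960 = \left(-64535 + \left(4 - 4\right) \left(13 - 4\right)\right) - 80960 = \left(-64535 + 0 \cdot 9\right) - 80960 = \left(-64535 + 0\right) - 80960 = -64535 - 80960 = -145495$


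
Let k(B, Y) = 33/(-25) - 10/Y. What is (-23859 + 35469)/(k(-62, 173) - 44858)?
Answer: -50213250/194016809 ≈ -0.25881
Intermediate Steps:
k(B, Y) = -33/25 - 10/Y (k(B, Y) = 33*(-1/25) - 10/Y = -33/25 - 10/Y)
(-23859 + 35469)/(k(-62, 173) - 44858) = (-23859 + 35469)/((-33/25 - 10/173) - 44858) = 11610/((-33/25 - 10*1/173) - 44858) = 11610/((-33/25 - 10/173) - 44858) = 11610/(-5959/4325 - 44858) = 11610/(-194016809/4325) = 11610*(-4325/194016809) = -50213250/194016809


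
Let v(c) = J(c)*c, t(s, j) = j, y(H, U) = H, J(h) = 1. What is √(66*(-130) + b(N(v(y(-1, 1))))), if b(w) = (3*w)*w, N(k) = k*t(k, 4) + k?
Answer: 9*I*√105 ≈ 92.223*I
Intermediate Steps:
v(c) = c (v(c) = 1*c = c)
N(k) = 5*k (N(k) = k*4 + k = 4*k + k = 5*k)
b(w) = 3*w²
√(66*(-130) + b(N(v(y(-1, 1))))) = √(66*(-130) + 3*(5*(-1))²) = √(-8580 + 3*(-5)²) = √(-8580 + 3*25) = √(-8580 + 75) = √(-8505) = 9*I*√105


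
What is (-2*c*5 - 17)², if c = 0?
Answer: 289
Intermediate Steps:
(-2*c*5 - 17)² = (-2*0*5 - 17)² = (0*5 - 17)² = (0 - 17)² = (-17)² = 289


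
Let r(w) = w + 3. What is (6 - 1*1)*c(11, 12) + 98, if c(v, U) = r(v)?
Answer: 168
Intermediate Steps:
r(w) = 3 + w
c(v, U) = 3 + v
(6 - 1*1)*c(11, 12) + 98 = (6 - 1*1)*(3 + 11) + 98 = (6 - 1)*14 + 98 = 5*14 + 98 = 70 + 98 = 168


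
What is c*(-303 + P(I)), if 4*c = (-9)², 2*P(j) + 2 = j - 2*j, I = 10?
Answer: -25029/4 ≈ -6257.3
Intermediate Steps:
P(j) = -1 - j/2 (P(j) = -1 + (j - 2*j)/2 = -1 + (-j)/2 = -1 - j/2)
c = 81/4 (c = (¼)*(-9)² = (¼)*81 = 81/4 ≈ 20.250)
c*(-303 + P(I)) = 81*(-303 + (-1 - ½*10))/4 = 81*(-303 + (-1 - 5))/4 = 81*(-303 - 6)/4 = (81/4)*(-309) = -25029/4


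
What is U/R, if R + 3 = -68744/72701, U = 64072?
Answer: -4658098472/286847 ≈ -16239.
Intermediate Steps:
R = -286847/72701 (R = -3 - 68744/72701 = -286847/72701 ≈ -3.9456)
U/R = 64072/(-286847/72701) = 64072*(-72701/286847) = -4658098472/286847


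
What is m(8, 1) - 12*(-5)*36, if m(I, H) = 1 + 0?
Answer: 2161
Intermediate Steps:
m(I, H) = 1
m(8, 1) - 12*(-5)*36 = 1 - 12*(-5)*36 = 1 + 60*36 = 1 + 2160 = 2161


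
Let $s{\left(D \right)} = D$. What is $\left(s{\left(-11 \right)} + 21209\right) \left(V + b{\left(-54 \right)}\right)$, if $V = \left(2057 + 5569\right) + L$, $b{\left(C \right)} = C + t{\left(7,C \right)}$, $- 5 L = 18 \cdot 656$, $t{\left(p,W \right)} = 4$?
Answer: $\frac{552674256}{5} \approx 1.1053 \cdot 10^{8}$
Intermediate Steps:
$L = - \frac{11808}{5}$ ($L = - \frac{18 \cdot 656}{5} = \left(- \frac{1}{5}\right) 11808 = - \frac{11808}{5} \approx -2361.6$)
$b{\left(C \right)} = 4 + C$ ($b{\left(C \right)} = C + 4 = 4 + C$)
$V = \frac{26322}{5}$ ($V = \left(2057 + 5569\right) - \frac{11808}{5} = 7626 - \frac{11808}{5} = \frac{26322}{5} \approx 5264.4$)
$\left(s{\left(-11 \right)} + 21209\right) \left(V + b{\left(-54 \right)}\right) = \left(-11 + 21209\right) \left(\frac{26322}{5} + \left(4 - 54\right)\right) = 21198 \left(\frac{26322}{5} - 50\right) = 21198 \cdot \frac{26072}{5} = \frac{552674256}{5}$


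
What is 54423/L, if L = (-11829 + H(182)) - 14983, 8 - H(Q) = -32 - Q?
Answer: -54423/26590 ≈ -2.0467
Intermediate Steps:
H(Q) = 40 + Q (H(Q) = 8 - (-32 - Q) = 8 + (32 + Q) = 40 + Q)
L = -26590 (L = (-11829 + (40 + 182)) - 14983 = (-11829 + 222) - 14983 = -11607 - 14983 = -26590)
54423/L = 54423/(-26590) = 54423*(-1/26590) = -54423/26590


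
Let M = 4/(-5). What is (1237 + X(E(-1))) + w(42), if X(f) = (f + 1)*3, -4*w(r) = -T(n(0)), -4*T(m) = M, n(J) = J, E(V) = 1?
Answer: 24861/20 ≈ 1243.1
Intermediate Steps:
M = -⅘ (M = 4*(-⅕) = -⅘ ≈ -0.80000)
T(m) = ⅕ (T(m) = -¼*(-⅘) = ⅕)
w(r) = 1/20 (w(r) = -(-1)/(4*5) = -¼*(-⅕) = 1/20)
X(f) = 3 + 3*f (X(f) = (1 + f)*3 = 3 + 3*f)
(1237 + X(E(-1))) + w(42) = (1237 + (3 + 3*1)) + 1/20 = (1237 + (3 + 3)) + 1/20 = (1237 + 6) + 1/20 = 1243 + 1/20 = 24861/20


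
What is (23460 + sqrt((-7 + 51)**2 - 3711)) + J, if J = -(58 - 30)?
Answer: 23432 + 5*I*sqrt(71) ≈ 23432.0 + 42.131*I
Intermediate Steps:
J = -28 (J = -1*28 = -28)
(23460 + sqrt((-7 + 51)**2 - 3711)) + J = (23460 + sqrt((-7 + 51)**2 - 3711)) - 28 = (23460 + sqrt(44**2 - 3711)) - 28 = (23460 + sqrt(1936 - 3711)) - 28 = (23460 + sqrt(-1775)) - 28 = (23460 + 5*I*sqrt(71)) - 28 = 23432 + 5*I*sqrt(71)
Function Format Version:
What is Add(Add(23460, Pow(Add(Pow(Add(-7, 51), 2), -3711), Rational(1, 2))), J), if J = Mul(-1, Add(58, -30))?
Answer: Add(23432, Mul(5, I, Pow(71, Rational(1, 2)))) ≈ Add(23432., Mul(42.131, I))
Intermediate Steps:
J = -28 (J = Mul(-1, 28) = -28)
Add(Add(23460, Pow(Add(Pow(Add(-7, 51), 2), -3711), Rational(1, 2))), J) = Add(Add(23460, Pow(Add(Pow(Add(-7, 51), 2), -3711), Rational(1, 2))), -28) = Add(Add(23460, Pow(Add(Pow(44, 2), -3711), Rational(1, 2))), -28) = Add(Add(23460, Pow(Add(1936, -3711), Rational(1, 2))), -28) = Add(Add(23460, Pow(-1775, Rational(1, 2))), -28) = Add(Add(23460, Mul(5, I, Pow(71, Rational(1, 2)))), -28) = Add(23432, Mul(5, I, Pow(71, Rational(1, 2))))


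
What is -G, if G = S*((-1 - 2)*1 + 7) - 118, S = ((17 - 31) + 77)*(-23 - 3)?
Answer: 6670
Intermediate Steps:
S = -1638 (S = (-14 + 77)*(-26) = 63*(-26) = -1638)
G = -6670 (G = -1638*((-1 - 2)*1 + 7) - 118 = -1638*(-3*1 + 7) - 118 = -1638*(-3 + 7) - 118 = -1638*4 - 118 = -6552 - 118 = -6670)
-G = -1*(-6670) = 6670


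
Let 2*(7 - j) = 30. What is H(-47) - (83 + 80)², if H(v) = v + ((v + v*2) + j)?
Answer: -26765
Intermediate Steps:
j = -8 (j = 7 - ½*30 = 7 - 15 = -8)
H(v) = -8 + 4*v (H(v) = v + ((v + v*2) - 8) = v + ((v + 2*v) - 8) = v + (3*v - 8) = v + (-8 + 3*v) = -8 + 4*v)
H(-47) - (83 + 80)² = (-8 + 4*(-47)) - (83 + 80)² = (-8 - 188) - 1*163² = -196 - 1*26569 = -196 - 26569 = -26765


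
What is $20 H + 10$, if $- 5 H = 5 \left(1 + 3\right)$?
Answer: $-70$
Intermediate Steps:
$H = -4$ ($H = - \frac{5 \left(1 + 3\right)}{5} = - \frac{5 \cdot 4}{5} = \left(- \frac{1}{5}\right) 20 = -4$)
$20 H + 10 = 20 \left(-4\right) + 10 = -80 + 10 = -70$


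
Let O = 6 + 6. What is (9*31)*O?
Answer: 3348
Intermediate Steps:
O = 12
(9*31)*O = (9*31)*12 = 279*12 = 3348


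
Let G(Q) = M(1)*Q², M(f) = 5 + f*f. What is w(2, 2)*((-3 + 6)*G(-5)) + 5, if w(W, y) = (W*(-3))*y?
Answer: -5395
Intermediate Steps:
M(f) = 5 + f²
G(Q) = 6*Q² (G(Q) = (5 + 1²)*Q² = (5 + 1)*Q² = 6*Q²)
w(W, y) = -3*W*y (w(W, y) = (-3*W)*y = -3*W*y)
w(2, 2)*((-3 + 6)*G(-5)) + 5 = (-3*2*2)*((-3 + 6)*(6*(-5)²)) + 5 = -36*6*25 + 5 = -36*150 + 5 = -12*450 + 5 = -5400 + 5 = -5395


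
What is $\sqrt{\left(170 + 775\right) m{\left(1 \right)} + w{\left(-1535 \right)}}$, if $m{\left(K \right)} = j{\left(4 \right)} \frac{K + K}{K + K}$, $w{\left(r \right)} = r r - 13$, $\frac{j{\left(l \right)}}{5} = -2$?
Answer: $31 \sqrt{2442} \approx 1531.9$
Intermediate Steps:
$j{\left(l \right)} = -10$ ($j{\left(l \right)} = 5 \left(-2\right) = -10$)
$w{\left(r \right)} = -13 + r^{2}$ ($w{\left(r \right)} = r^{2} - 13 = -13 + r^{2}$)
$m{\left(K \right)} = -10$ ($m{\left(K \right)} = - 10 \frac{K + K}{K + K} = - 10 \frac{2 K}{2 K} = - 10 \cdot 2 K \frac{1}{2 K} = \left(-10\right) 1 = -10$)
$\sqrt{\left(170 + 775\right) m{\left(1 \right)} + w{\left(-1535 \right)}} = \sqrt{\left(170 + 775\right) \left(-10\right) - \left(13 - \left(-1535\right)^{2}\right)} = \sqrt{945 \left(-10\right) + \left(-13 + 2356225\right)} = \sqrt{-9450 + 2356212} = \sqrt{2346762} = 31 \sqrt{2442}$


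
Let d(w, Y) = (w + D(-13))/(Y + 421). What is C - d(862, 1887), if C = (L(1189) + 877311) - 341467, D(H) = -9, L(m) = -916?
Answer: 1234612971/2308 ≈ 5.3493e+5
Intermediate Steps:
d(w, Y) = (-9 + w)/(421 + Y) (d(w, Y) = (w - 9)/(Y + 421) = (-9 + w)/(421 + Y))
C = 534928 (C = (-916 + 877311) - 341467 = 876395 - 341467 = 534928)
C - d(862, 1887) = 534928 - (-9 + 862)/(421 + 1887) = 534928 - 853/2308 = 1234612971/2308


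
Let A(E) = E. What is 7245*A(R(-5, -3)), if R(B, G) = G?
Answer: -21735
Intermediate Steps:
7245*A(R(-5, -3)) = 7245*(-3) = -21735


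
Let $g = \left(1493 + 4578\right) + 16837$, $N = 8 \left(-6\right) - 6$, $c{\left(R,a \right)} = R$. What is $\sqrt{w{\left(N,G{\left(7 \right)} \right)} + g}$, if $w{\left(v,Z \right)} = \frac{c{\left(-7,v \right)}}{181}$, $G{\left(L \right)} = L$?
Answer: $\frac{\sqrt{750487721}}{181} \approx 151.35$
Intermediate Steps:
$N = -54$ ($N = -48 - 6 = -54$)
$w{\left(v,Z \right)} = - \frac{7}{181}$
$g = 22908$ ($g = 6071 + 16837 = 22908$)
$\sqrt{w{\left(N,G{\left(7 \right)} \right)} + g} = \sqrt{- \frac{7}{181} + 22908} = \sqrt{\frac{4146341}{181}} = \frac{\sqrt{750487721}}{181}$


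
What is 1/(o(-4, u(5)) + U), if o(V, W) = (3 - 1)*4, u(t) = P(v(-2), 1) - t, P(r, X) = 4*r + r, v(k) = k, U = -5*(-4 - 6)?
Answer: 1/58 ≈ 0.017241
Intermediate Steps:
U = 50 (U = -5*(-10) = 50)
P(r, X) = 5*r
u(t) = -10 - t (u(t) = 5*(-2) - t = -10 - t)
o(V, W) = 8 (o(V, W) = 2*4 = 8)
1/(o(-4, u(5)) + U) = 1/(8 + 50) = 1/58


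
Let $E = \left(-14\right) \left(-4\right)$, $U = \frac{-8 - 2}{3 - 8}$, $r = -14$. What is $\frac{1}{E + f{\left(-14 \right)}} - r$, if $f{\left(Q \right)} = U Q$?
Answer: $\frac{393}{28} \approx 14.036$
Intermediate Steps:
$U = 2$ ($U = - \frac{10}{-5} = \left(-10\right) \left(- \frac{1}{5}\right) = 2$)
$f{\left(Q \right)} = 2 Q$
$E = 56$
$\frac{1}{E + f{\left(-14 \right)}} - r = \frac{1}{56 + 2 \left(-14\right)} - -14 = \frac{1}{56 - 28} + 14 = \frac{1}{28} + 14 = \frac{393}{28}$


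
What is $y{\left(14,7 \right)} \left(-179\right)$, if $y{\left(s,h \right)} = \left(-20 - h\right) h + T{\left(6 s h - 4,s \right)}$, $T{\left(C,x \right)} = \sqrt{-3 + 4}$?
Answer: $33652$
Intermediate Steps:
$T{\left(C,x \right)} = 1$ ($T{\left(C,x \right)} = \sqrt{1} = 1$)
$y{\left(s,h \right)} = 1 + h \left(-20 - h\right)$ ($y{\left(s,h \right)} = \left(-20 - h\right) h + 1 = h \left(-20 - h\right) + 1 = 1 + h \left(-20 - h\right)$)
$y{\left(14,7 \right)} \left(-179\right) = \left(1 - 7^{2} - 140\right) \left(-179\right) = \left(1 - 49 - 140\right) \left(-179\right) = \left(-188\right) \left(-179\right) = 33652$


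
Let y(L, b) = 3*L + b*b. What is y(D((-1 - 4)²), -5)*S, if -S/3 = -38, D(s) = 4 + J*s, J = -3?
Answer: -21432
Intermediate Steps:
D(s) = 4 - 3*s
y(L, b) = b² + 3*L (y(L, b) = 3*L + b² = b² + 3*L)
S = 114 (S = -3*(-38) = 114)
y(D((-1 - 4)²), -5)*S = ((-5)² + 3*(4 - 3*(-1 - 4)²))*114 = (25 + 3*(4 - 3*(-5)²))*114 = (25 + 3*(4 - 3*25))*114 = (25 + 3*(4 - 75))*114 = (25 + 3*(-71))*114 = (25 - 213)*114 = -188*114 = -21432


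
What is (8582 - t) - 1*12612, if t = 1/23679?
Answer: -95426371/23679 ≈ -4030.0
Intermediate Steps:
t = 1/23679 ≈ 4.2232e-5
(8582 - t) - 1*12612 = (8582 - 1*1/23679) - 1*12612 = (8582 - 1/23679) - 12612 = 203213177/23679 - 12612 = -95426371/23679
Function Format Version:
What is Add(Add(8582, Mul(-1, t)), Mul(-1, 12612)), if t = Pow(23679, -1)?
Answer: Rational(-95426371, 23679) ≈ -4030.0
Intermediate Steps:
t = Rational(1, 23679) ≈ 4.2232e-5
Add(Add(8582, Mul(-1, t)), Mul(-1, 12612)) = Add(Add(8582, Mul(-1, Rational(1, 23679))), Mul(-1, 12612)) = Add(Add(8582, Rational(-1, 23679)), -12612) = Add(Rational(203213177, 23679), -12612) = Rational(-95426371, 23679)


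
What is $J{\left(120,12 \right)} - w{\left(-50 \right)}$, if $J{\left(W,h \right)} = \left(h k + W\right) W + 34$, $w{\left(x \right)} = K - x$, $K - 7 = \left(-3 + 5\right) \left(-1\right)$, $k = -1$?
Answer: $12939$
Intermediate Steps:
$K = 5$ ($K = 7 + \left(-3 + 5\right) \left(-1\right) = 7 + 2 \left(-1\right) = 7 - 2 = 5$)
$w{\left(x \right)} = 5 - x$
$J{\left(W,h \right)} = 34 + W \left(W - h\right)$ ($J{\left(W,h \right)} = \left(h \left(-1\right) + W\right) W + 34 = \left(- h + W\right) W + 34 = \left(W - h\right) W + 34 = W \left(W - h\right) + 34 = 34 + W \left(W - h\right)$)
$J{\left(120,12 \right)} - w{\left(-50 \right)} = \left(34 + 120^{2} - 120 \cdot 12\right) - \left(5 - -50\right) = \left(34 + 14400 - 1440\right) - \left(5 + 50\right) = 12994 - 55 = 12939$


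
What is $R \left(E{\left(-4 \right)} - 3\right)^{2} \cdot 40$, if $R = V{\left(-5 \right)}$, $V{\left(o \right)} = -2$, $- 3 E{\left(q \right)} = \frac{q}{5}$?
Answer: $- \frac{26896}{45} \approx -597.69$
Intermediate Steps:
$E{\left(q \right)} = - \frac{q}{15}$ ($E{\left(q \right)} = - \frac{q \frac{1}{5}}{3} = - \frac{\frac{1}{5} q}{3} = - \frac{q}{15}$)
$R = -2$
$R \left(E{\left(-4 \right)} - 3\right)^{2} \cdot 40 = - 2 \left(\left(- \frac{1}{15}\right) \left(-4\right) - 3\right)^{2} \cdot 40 = - 2 \left(\frac{4}{15} - 3\right)^{2} \cdot 40 = - 2 \left(- \frac{41}{15}\right)^{2} \cdot 40 = \left(-2\right) \frac{1681}{225} \cdot 40 = \left(- \frac{3362}{225}\right) 40 = - \frac{26896}{45}$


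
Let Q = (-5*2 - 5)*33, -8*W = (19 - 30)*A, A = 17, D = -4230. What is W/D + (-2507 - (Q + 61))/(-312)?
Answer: 2920499/439920 ≈ 6.6387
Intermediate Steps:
W = 187/8 (W = -(19 - 30)*17/8 = -(-11)*17/8 = -⅛*(-187) = 187/8 ≈ 23.375)
Q = -495 (Q = (-10 - 5)*33 = -15*33 = -495)
W/D + (-2507 - (Q + 61))/(-312) = (187/8)/(-4230) + (-2507 - (-495 + 61))/(-312) = (187/8)*(-1/4230) + (-2507 - 1*(-434))*(-1/312) = -187/33840 + (-2507 + 434)*(-1/312) = -187/33840 - 2073*(-1/312) = -187/33840 + 691/104 = 2920499/439920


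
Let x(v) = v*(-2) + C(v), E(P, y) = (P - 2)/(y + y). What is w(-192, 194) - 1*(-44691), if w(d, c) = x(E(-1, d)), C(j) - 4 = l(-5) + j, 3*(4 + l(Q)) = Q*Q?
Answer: 17164541/384 ≈ 44699.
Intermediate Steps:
l(Q) = -4 + Q²/3 (l(Q) = -4 + (Q*Q)/3 = -4 + Q²/3)
E(P, y) = (-2 + P)/(2*y) (E(P, y) = (-2 + P)/((2*y)) = (-2 + P)*(1/(2*y)) = (-2 + P)/(2*y))
C(j) = 25/3 + j (C(j) = 4 + ((-4 + (⅓)*(-5)²) + j) = 4 + ((-4 + (⅓)*25) + j) = 4 + ((-4 + 25/3) + j) = 4 + (13/3 + j) = 25/3 + j)
x(v) = 25/3 - v (x(v) = v*(-2) + (25/3 + v) = -2*v + (25/3 + v) = 25/3 - v)
w(d, c) = 25/3 + 3/(2*d) (w(d, c) = 25/3 - (-2 - 1)/(2*d) = 25/3 - (-3)/(2*d) = 25/3 + 3/(2*d))
w(-192, 194) - 1*(-44691) = (⅙)*(9 + 50*(-192))/(-192) - 1*(-44691) = (⅙)*(-1/192)*(9 - 9600) + 44691 = (⅙)*(-1/192)*(-9591) + 44691 = 3197/384 + 44691 = 17164541/384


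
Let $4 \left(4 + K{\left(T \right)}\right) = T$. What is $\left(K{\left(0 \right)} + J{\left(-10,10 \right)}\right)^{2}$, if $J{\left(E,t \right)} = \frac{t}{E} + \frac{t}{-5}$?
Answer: $49$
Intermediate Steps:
$K{\left(T \right)} = -4 + \frac{T}{4}$
$J{\left(E,t \right)} = - \frac{t}{5} + \frac{t}{E}$ ($J{\left(E,t \right)} = \frac{t}{E} + t \left(- \frac{1}{5}\right) = \frac{t}{E} - \frac{t}{5} = - \frac{t}{5} + \frac{t}{E}$)
$\left(K{\left(0 \right)} + J{\left(-10,10 \right)}\right)^{2} = \left(\left(-4 + \frac{1}{4} \cdot 0\right) + \left(\left(- \frac{1}{5}\right) 10 + \frac{10}{-10}\right)\right)^{2} = \left(\left(-4 + 0\right) + \left(-2 + 10 \left(- \frac{1}{10}\right)\right)\right)^{2} = \left(-4 - 3\right)^{2} = \left(-7\right)^{2} = 49$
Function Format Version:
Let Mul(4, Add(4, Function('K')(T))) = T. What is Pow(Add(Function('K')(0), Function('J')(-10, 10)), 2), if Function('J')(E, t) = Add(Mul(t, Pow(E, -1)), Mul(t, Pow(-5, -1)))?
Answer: 49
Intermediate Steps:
Function('K')(T) = Add(-4, Mul(Rational(1, 4), T))
Function('J')(E, t) = Add(Mul(Rational(-1, 5), t), Mul(t, Pow(E, -1))) (Function('J')(E, t) = Add(Mul(t, Pow(E, -1)), Mul(t, Rational(-1, 5))) = Add(Mul(t, Pow(E, -1)), Mul(Rational(-1, 5), t)) = Add(Mul(Rational(-1, 5), t), Mul(t, Pow(E, -1))))
Pow(Add(Function('K')(0), Function('J')(-10, 10)), 2) = Pow(Add(Add(-4, Mul(Rational(1, 4), 0)), Add(Mul(Rational(-1, 5), 10), Mul(10, Pow(-10, -1)))), 2) = Pow(Add(Add(-4, 0), Add(-2, Mul(10, Rational(-1, 10)))), 2) = Pow(Add(-4, Add(-2, -1)), 2) = Pow(Add(-4, -3), 2) = Pow(-7, 2) = 49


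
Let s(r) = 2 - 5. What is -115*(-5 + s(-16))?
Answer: 920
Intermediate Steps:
s(r) = -3
-115*(-5 + s(-16)) = -115*(-5 - 3) = -115*(-8) = 920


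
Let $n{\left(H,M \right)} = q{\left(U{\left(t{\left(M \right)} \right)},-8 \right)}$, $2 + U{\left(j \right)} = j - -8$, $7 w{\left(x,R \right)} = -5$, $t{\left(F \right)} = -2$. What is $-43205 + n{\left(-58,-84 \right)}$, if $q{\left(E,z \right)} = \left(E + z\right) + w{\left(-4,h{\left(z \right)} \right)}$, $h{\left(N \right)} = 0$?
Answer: $- \frac{302468}{7} \approx -43210.0$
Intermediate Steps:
$w{\left(x,R \right)} = - \frac{5}{7}$ ($w{\left(x,R \right)} = \frac{1}{7} \left(-5\right) = - \frac{5}{7}$)
$U{\left(j \right)} = 6 + j$ ($U{\left(j \right)} = -2 + \left(j - -8\right) = -2 + \left(j + 8\right) = -2 + \left(8 + j\right) = 6 + j$)
$q{\left(E,z \right)} = - \frac{5}{7} + E + z$ ($q{\left(E,z \right)} = \left(E + z\right) - \frac{5}{7} = - \frac{5}{7} + E + z$)
$n{\left(H,M \right)} = - \frac{33}{7}$ ($n{\left(H,M \right)} = - \frac{5}{7} + \left(6 - 2\right) - 8 = - \frac{5}{7} + 4 - 8 = - \frac{33}{7}$)
$-43205 + n{\left(-58,-84 \right)} = -43205 - \frac{33}{7} = - \frac{302468}{7}$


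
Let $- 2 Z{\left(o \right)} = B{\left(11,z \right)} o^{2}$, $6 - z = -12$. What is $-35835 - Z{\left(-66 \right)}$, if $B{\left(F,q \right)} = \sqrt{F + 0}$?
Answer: $-35835 + 2178 \sqrt{11} \approx -28611.0$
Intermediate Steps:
$z = 18$ ($z = 6 - -12 = 6 + 12 = 18$)
$B{\left(F,q \right)} = \sqrt{F}$
$Z{\left(o \right)} = - \frac{\sqrt{11} o^{2}}{2}$
$-35835 - Z{\left(-66 \right)} = -35835 - - \frac{\sqrt{11} \left(-66\right)^{2}}{2} = -35835 - \left(- \frac{1}{2}\right) \sqrt{11} \cdot 4356 = -35835 - - 2178 \sqrt{11} = -35835 + 2178 \sqrt{11}$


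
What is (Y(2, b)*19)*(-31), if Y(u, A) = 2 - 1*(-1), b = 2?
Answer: -1767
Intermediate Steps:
Y(u, A) = 3 (Y(u, A) = 2 + 1 = 3)
(Y(2, b)*19)*(-31) = (3*19)*(-31) = 57*(-31) = -1767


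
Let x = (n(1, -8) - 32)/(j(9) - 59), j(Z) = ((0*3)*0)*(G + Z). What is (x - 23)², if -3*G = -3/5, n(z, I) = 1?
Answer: 1758276/3481 ≈ 505.11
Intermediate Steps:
G = ⅕ (G = -(-1)/5 = -⅓*(-⅗) = ⅕ ≈ 0.20000)
j(Z) = 0 (j(Z) = ((0*3)*0)*(⅕ + Z) = (0*0)*(⅕ + Z) = 0*(⅕ + Z) = 0)
x = 31/59 (x = (1 - 32)/(0 - 59) = -31/(-59) = -31*(-1/59) = 31/59 ≈ 0.52542)
(x - 23)² = (31/59 - 23)² = (-1326/59)² = 1758276/3481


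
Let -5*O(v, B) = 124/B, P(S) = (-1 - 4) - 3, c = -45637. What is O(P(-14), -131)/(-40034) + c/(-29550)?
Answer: 119670207179/77486807850 ≈ 1.5444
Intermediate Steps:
P(S) = -8 (P(S) = -5 - 3 = -8)
O(v, B) = -124/(5*B)
O(P(-14), -131)/(-40034) + c/(-29550) = -124/5/(-131)/(-40034) - 45637/(-29550) = -124/5*(-1/131)*(-1/40034) - 45637*(-1/29550) = (124/655)*(-1/40034) + 45637/29550 = -62/13111135 + 45637/29550 = 119670207179/77486807850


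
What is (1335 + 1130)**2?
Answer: 6076225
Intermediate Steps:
(1335 + 1130)**2 = 2465**2 = 6076225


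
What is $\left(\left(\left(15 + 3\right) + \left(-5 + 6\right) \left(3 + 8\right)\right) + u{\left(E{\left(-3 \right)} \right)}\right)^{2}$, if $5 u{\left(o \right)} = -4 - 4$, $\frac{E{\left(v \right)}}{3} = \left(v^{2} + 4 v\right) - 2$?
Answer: $\frac{18769}{25} \approx 750.76$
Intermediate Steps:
$E{\left(v \right)} = -6 + 3 v^{2} + 12 v$ ($E{\left(v \right)} = 3 \left(\left(v^{2} + 4 v\right) - 2\right) = 3 \left(-2 + v^{2} + 4 v\right) = -6 + 3 v^{2} + 12 v$)
$u{\left(o \right)} = - \frac{8}{5}$ ($u{\left(o \right)} = \frac{-4 - 4}{5} = \frac{1}{5} \left(-8\right) = - \frac{8}{5}$)
$\left(\left(\left(15 + 3\right) + \left(-5 + 6\right) \left(3 + 8\right)\right) + u{\left(E{\left(-3 \right)} \right)}\right)^{2} = \left(\left(\left(15 + 3\right) + \left(-5 + 6\right) \left(3 + 8\right)\right) - \frac{8}{5}\right)^{2} = \left(\left(18 + 1 \cdot 11\right) - \frac{8}{5}\right)^{2} = \left(\left(18 + 11\right) - \frac{8}{5}\right)^{2} = \left(29 - \frac{8}{5}\right)^{2} = \left(\frac{137}{5}\right)^{2} = \frac{18769}{25}$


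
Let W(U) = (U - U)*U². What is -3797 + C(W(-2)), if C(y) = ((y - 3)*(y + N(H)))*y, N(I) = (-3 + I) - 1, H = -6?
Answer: -3797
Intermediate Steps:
N(I) = -4 + I
W(U) = 0 (W(U) = 0*U² = 0)
C(y) = y*(-10 + y)*(-3 + y) (C(y) = ((y - 3)*(y + (-4 - 6)))*y = ((-3 + y)*(y - 10))*y = ((-3 + y)*(-10 + y))*y = ((-10 + y)*(-3 + y))*y = y*(-10 + y)*(-3 + y))
-3797 + C(W(-2)) = -3797 + 0*(30 + 0² - 13*0) = -3797 + 0*(30 + 0 + 0) = -3797 + 0*30 = -3797 + 0 = -3797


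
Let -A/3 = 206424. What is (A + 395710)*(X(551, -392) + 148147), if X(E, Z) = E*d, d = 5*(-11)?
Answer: -26344993204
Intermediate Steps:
A = -619272 (A = -3*206424 = -619272)
d = -55
X(E, Z) = -55*E (X(E, Z) = E*(-55) = -55*E)
(A + 395710)*(X(551, -392) + 148147) = (-619272 + 395710)*(-55*551 + 148147) = -223562*(-30305 + 148147) = -223562*117842 = -26344993204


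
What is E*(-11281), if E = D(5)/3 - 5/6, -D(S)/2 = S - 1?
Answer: 78967/2 ≈ 39484.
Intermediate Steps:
D(S) = 2 - 2*S (D(S) = -2*(S - 1) = -2*(-1 + S) = 2 - 2*S)
E = -7/2 (E = (2 - 2*5)/3 - 5/6 = (2 - 10)*(⅓) - 5*⅙ = -8*⅓ - ⅚ = -8/3 - ⅚ = -7/2 ≈ -3.5000)
E*(-11281) = -7/2*(-11281) = 78967/2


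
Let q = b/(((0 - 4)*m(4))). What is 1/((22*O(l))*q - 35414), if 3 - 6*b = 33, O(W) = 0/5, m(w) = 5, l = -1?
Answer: -1/35414 ≈ -2.8237e-5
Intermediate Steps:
O(W) = 0 (O(W) = 0*(⅕) = 0)
b = -5 (b = ½ - ⅙*33 = ½ - 11/2 = -5)
q = ¼ (q = -5*1/(5*(0 - 4)) = -5/((-4*5)) = -5/(-20) = -5*(-1/20) = ¼ ≈ 0.25000)
1/((22*O(l))*q - 35414) = 1/((22*0)*(¼) - 35414) = 1/(0*(¼) - 35414) = 1/(0 - 35414) = 1/(-35414) = -1/35414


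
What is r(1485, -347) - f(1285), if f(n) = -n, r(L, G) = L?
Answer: 2770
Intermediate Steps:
r(1485, -347) - f(1285) = 1485 - (-1)*1285 = 1485 - 1*(-1285) = 1485 + 1285 = 2770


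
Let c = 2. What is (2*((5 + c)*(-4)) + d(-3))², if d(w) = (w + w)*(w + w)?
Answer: 400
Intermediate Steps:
d(w) = 4*w² (d(w) = (2*w)*(2*w) = 4*w²)
(2*((5 + c)*(-4)) + d(-3))² = (2*((5 + 2)*(-4)) + 4*(-3)²)² = (2*(7*(-4)) + 4*9)² = (2*(-28) + 36)² = (-56 + 36)² = (-20)² = 400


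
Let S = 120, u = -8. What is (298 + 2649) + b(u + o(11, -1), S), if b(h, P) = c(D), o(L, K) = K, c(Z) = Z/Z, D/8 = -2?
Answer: 2948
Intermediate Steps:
D = -16 (D = 8*(-2) = -16)
c(Z) = 1
b(h, P) = 1
(298 + 2649) + b(u + o(11, -1), S) = (298 + 2649) + 1 = 2947 + 1 = 2948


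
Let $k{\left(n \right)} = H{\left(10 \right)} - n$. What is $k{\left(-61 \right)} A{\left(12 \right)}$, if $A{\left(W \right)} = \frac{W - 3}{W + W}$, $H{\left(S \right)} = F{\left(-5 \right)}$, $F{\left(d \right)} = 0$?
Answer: $\frac{183}{8} \approx 22.875$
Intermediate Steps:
$H{\left(S \right)} = 0$
$k{\left(n \right)} = - n$ ($k{\left(n \right)} = 0 - n = - n$)
$A{\left(W \right)} = \frac{-3 + W}{2 W}$
$k{\left(-61 \right)} A{\left(12 \right)} = \left(-1\right) \left(-61\right) \frac{-3 + 12}{2 \cdot 12} = 61 \cdot \frac{1}{2} \cdot \frac{1}{12} \cdot 9 = 61 \cdot \frac{3}{8} = \frac{183}{8}$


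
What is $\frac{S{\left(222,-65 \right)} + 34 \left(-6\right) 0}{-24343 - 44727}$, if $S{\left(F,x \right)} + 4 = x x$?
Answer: $- \frac{4221}{69070} \approx -0.061112$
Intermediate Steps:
$S{\left(F,x \right)} = -4 + x^{2}$ ($S{\left(F,x \right)} = -4 + x x = -4 + x^{2}$)
$\frac{S{\left(222,-65 \right)} + 34 \left(-6\right) 0}{-24343 - 44727} = \frac{\left(-4 + \left(-65\right)^{2}\right) + 34 \left(-6\right) 0}{-24343 - 44727} = \frac{\left(-4 + 4225\right) - 0}{-69070} = \left(4221 + 0\right) \left(- \frac{1}{69070}\right) = 4221 \left(- \frac{1}{69070}\right) = - \frac{4221}{69070}$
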